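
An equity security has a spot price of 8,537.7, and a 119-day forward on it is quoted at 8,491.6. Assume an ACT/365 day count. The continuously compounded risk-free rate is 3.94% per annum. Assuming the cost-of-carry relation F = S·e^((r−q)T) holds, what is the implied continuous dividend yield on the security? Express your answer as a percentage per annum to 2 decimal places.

From F = S·e^((r−q)T): (r − q) = ln(F/S)/T
ln(8491.6/8537.7) = ln(0.994600) = -0.005415
(r − q) = -0.005415 / (119/365) = -0.016609
q = r − ln(F/S)/T = 0.0394 + 0.016609 = 0.056009
q = 5.60%

5.60%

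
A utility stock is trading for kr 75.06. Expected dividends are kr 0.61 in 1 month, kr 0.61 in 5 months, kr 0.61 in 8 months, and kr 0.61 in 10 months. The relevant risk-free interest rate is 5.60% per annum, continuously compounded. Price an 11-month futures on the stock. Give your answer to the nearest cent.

kr 76.52

PV(dividends) I = 0.61·e^(−0.0560·1/12) + 0.61·e^(−0.0560·5/12) + 0.61·e^(−0.0560·8/12) + 0.61·e^(−0.0560·10/12)
I = 0.6072 + 0.5959 + 0.5876 + 0.5822 = 2.3729
F = (S − I)·e^(rT) = (75.06 − 2.3729) · e^(0.0560·11/12)
= 72.6871 · e^0.051333 = 72.6871 × 1.052673 = kr 76.52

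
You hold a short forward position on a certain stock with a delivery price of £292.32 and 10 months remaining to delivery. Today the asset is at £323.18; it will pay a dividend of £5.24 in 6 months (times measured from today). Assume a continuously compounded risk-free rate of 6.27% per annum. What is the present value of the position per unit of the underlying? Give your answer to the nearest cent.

-£40.66

PV(remaining dividends) I = 5.24·e^(−0.0627·6/12) = 5.0783
Current forward F = (S − I)·e^(rT) = (323.18 − 5.0783)·e^(0.0627·10/12) = 318.1017 × 1.053639 = 335.1644
Value (long) = (F − K)·e^(−rT) = (335.1644 − 292.32) × 0.949092 = 40.6633
Short position value = −(long value) = -£40.66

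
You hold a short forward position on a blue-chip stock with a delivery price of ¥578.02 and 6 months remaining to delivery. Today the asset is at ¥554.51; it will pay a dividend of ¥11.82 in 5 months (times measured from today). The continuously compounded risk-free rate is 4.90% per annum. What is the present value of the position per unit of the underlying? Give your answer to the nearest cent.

PV(remaining dividends) I = 11.82·e^(−0.0490·5/12) = 11.5811
Current forward F = (S − I)·e^(rT) = (554.51 − 11.5811)·e^(0.0490·6/12) = 542.9289 × 1.024803 = 556.3952
Value (long) = (F − K)·e^(−rT) = (556.3952 − 578.02) × 0.975798 = -21.1014
Short position value = −(long value) = ¥21.10

¥21.10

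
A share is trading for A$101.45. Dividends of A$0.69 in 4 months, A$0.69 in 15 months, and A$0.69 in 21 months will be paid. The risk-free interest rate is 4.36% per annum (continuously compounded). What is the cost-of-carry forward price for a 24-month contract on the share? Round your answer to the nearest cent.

PV(dividends) I = 0.69·e^(−0.0436·4/12) + 0.69·e^(−0.0436·15/12) + 0.69·e^(−0.0436·21/12)
I = 0.6800 + 0.6534 + 0.6393 = 1.9727
F = (S − I)·e^(rT) = (101.45 − 1.9727) · e^(0.0436·24/12)
= 99.4773 · e^0.087200 = 99.4773 × 1.091115 = A$108.54

A$108.54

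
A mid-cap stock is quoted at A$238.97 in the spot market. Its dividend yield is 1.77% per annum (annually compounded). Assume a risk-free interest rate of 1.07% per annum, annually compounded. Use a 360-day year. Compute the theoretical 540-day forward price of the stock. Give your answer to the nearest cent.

A$236.51

F = S · (1+r)^T / (1+q)^T
= 238.97 × 1.016093 / 1.026667 = 238.97 × 0.989701
F = A$236.51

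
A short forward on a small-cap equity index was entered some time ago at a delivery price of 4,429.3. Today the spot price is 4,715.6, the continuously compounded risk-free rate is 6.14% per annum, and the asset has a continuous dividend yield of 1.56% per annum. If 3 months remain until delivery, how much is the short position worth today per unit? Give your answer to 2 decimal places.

Current fair forward for the remaining 3 months: F = S·e^((r − q)·T), (r − q) = 0.0614 − 0.0156 = 0.0458
F = 4715.6 · e^(0.0458 × 3/12) = 4715.6 × 1.01151580 = 4769.9039
Value of long forward = (F − K)·e^(−rT) = (4769.9039 − 4429.3) · e^(−0.0614·3/12)
= 340.6039 × 0.98476721 = 335.42
Short position value = −(long value) = -335.42

-335.42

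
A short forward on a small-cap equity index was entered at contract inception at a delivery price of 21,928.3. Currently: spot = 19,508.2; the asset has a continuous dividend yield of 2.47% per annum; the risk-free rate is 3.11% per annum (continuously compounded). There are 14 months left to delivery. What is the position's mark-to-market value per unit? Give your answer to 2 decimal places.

Current fair forward for the remaining 14 months: F = S·e^((r − q)·T), (r − q) = 0.0311 − 0.0247 = 0.0064
F = 19508.2 · e^(0.0064 × 14/12) = 19508.2 × 1.00749461 = 19654.4064
Value of long forward = (F − K)·e^(−rT) = (19654.4064 − 21928.3) · e^(−0.0311·14/12)
= -2273.8936 × 0.96436702 = -2192.87
Short position value = −(long value) = 2192.87

2192.87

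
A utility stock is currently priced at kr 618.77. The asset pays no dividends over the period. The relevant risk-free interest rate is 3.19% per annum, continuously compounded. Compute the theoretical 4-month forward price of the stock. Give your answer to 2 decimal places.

F = S·e^(rT) = 618.77 · e^(0.0319 × 4/12)
= 618.77 · e^0.010633 = 618.77 × 1.010690
F = kr 625.38

kr 625.38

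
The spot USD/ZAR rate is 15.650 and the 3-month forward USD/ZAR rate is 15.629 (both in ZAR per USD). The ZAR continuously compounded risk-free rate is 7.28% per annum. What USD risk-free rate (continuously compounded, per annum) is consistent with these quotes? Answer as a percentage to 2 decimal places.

7.82%

F = S·e^((r_ZAR − r_USD)T) ⇒ r_USD = r_ZAR − ln(F/S)/T
ln(15.629/15.650) = -0.001343; /(3/12) = -0.005372
r_USD = 0.0728 + 0.005372 = 0.078172
r_USD = 7.82%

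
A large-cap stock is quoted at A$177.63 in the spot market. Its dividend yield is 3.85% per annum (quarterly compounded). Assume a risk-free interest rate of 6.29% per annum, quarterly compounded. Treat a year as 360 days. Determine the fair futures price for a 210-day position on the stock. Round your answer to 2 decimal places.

F = S · (1+r/4)^(4T) / (1+q/4)^(4T)
= 177.63 × 1.037077 / 1.022603 = 177.63 × 1.014154
F = A$180.14

A$180.14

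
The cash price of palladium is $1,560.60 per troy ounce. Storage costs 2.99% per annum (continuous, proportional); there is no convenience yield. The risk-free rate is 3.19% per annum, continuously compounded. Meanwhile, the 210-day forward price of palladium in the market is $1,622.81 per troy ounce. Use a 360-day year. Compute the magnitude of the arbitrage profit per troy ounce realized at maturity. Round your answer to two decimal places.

Fair forward: F* = S·e^(carry·T), with carry = (r + u) = 0.0319 + 0.0299 = 0.0618
F* = 1560.60 · e^(0.0618 × 210/360) = 1560.60 · e^0.03605000 = 1560.60 × 1.03670768 = $1617.8860
Market $1622.81 > fair $1617.8860: forward overpriced → cash-and-carry (buy spot, short the forward).
At maturity, profit = |F_mkt − F*| = |1622.81 − 1617.8860| = $4.92 per troy ounce

$4.92 per troy ounce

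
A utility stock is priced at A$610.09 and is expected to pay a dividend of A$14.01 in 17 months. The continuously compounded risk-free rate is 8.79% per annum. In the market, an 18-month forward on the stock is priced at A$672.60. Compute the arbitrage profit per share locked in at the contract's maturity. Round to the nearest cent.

PV(dividends) I = 14.01·e^(−0.0879·17/12) = 12.3697
Fair forward F* = (S − I)·e^(rT) = (610.09 − 12.3697)·e^0.131850 = 597.7203 × 1.140937 = 681.9612
Market A$672.60 < fair 681.9612: forward underpriced → reverse cash-and-carry (short the stock, invest proceeds at r, pay the dividends, go long the forward).
Profit at T = |F_mkt − F*| = |672.60 − 681.9612| = A$9.36 per share

A$9.36 per share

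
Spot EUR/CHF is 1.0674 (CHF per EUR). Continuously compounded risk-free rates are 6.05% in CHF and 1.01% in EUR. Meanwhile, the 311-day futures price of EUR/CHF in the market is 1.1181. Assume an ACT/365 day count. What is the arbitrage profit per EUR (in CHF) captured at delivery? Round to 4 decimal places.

0.0039 per EUR (in CHF)

Fair futures: F* = S·e^(carry·T), with carry = (r_CHF − r_EUR) = 0.0605 − 0.0101 = 0.0504
F* = 1.0674 · e^(0.0504 × 311/365) = 1.0674 · e^0.042944 = 1.0674 × 1.043879 = 1.1142
Market 1.1181 > fair 1.1142: forward overpriced → cash-and-carry (buy spot, short the forward).
At maturity, profit = |F_mkt − F*| = |1.1181 − 1.1142| = 0.0039 per EUR (in CHF)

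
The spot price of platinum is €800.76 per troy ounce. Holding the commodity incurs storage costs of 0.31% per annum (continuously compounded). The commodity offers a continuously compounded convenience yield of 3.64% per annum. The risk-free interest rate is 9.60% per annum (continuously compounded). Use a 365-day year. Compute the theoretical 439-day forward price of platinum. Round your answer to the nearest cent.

Net carry = r + u − y = 0.0960 + 0.0031 − 0.0364 = 0.0627
F = S·e^((r+u−y)T) = 800.76 · e^(0.0627 × 439/365) = 800.76 · e^0.075412
= 800.76 × 1.078328 = €863.48 per troy ounce

€863.48 per troy ounce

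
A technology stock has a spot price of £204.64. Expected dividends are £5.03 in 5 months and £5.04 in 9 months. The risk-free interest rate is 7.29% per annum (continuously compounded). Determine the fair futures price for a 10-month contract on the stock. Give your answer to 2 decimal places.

PV(dividends) I = 5.03·e^(−0.0729·5/12) + 5.04·e^(−0.0729·9/12)
I = 4.8795 + 4.7718 = 9.6513
F = (S − I)·e^(rT) = (204.64 − 9.6513) · e^(0.0729·10/12)
= 194.9887 · e^0.060750 = 194.9887 × 1.062633 = £207.20

£207.20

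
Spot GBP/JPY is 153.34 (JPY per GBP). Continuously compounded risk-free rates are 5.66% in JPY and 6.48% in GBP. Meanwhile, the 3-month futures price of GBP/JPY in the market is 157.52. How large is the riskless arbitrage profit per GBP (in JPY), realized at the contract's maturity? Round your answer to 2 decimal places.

4.49 per GBP (in JPY)

Fair futures: F* = S·e^(carry·T), with carry = (r_JPY − r_GBP) = 0.0566 − 0.0648 = -0.0082
F* = 153.34 · e^(-0.0082 × 3/12) = 153.34 · e^-0.002050 = 153.34 × 0.997952 = 153.0260
Market 157.52 > fair 153.0260: forward overpriced → cash-and-carry (buy spot, short the forward).
At maturity, profit = |F_mkt − F*| = |157.52 − 153.0260| = 4.49 per GBP (in JPY)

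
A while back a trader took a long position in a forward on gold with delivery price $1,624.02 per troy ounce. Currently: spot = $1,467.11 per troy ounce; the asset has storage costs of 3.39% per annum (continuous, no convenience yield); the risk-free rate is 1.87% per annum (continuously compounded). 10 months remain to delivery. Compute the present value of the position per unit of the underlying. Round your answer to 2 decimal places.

-$89.76 per troy ounce

Current fair forward for the remaining 10 months: F = S·e^((r + u)·T), (r + u) = 0.0187 + 0.0339 = 0.0526
F = 1467.11 · e^(0.0526 × 10/12) = 1467.11 × 1.04480821 = 1532.8486
Value of long forward = (F − K)·e^(−rT) = (1532.8486 − 1624.02) · e^(−0.0187·10/12)
= -91.1714 × 0.98453746 = -89.76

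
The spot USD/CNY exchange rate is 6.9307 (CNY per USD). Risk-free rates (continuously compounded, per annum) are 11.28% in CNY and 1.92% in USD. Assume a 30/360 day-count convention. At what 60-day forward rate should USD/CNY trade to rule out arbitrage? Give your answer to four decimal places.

7.0397

F = S·e^((r_CNY − r_USD)T) = 6.9307 · e^((0.1128 − 0.0192) × 60/360)
= 6.9307 · e^0.015600 = 6.9307 × 1.015722
F = 7.0397 CNY per USD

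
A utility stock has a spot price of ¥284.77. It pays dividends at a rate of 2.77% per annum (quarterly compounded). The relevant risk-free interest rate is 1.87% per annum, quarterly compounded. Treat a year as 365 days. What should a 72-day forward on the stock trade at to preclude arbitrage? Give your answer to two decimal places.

¥284.27

F = S · (1+r/4)^(4T) / (1+q/4)^(4T)
= 284.77 × 1.003687 / 1.005460 = 284.77 × 0.998237
F = ¥284.27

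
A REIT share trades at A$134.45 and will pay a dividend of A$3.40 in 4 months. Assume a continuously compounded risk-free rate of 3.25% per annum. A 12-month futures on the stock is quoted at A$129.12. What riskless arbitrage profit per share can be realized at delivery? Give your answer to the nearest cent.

A$6.30 per share

PV(dividends) I = 3.40·e^(−0.0325·4/12) = 3.3634
Fair futures F* = (S − I)·e^(rT) = (134.45 − 3.3634)·e^0.032500 = 131.0866 × 1.033034 = 135.4169
Market A$129.12 < fair 135.4169: forward underpriced → reverse cash-and-carry (short the stock, invest proceeds at r, pay the dividends, go long the forward).
Profit at T = |F_mkt − F*| = |129.12 − 135.4169| = A$6.30 per share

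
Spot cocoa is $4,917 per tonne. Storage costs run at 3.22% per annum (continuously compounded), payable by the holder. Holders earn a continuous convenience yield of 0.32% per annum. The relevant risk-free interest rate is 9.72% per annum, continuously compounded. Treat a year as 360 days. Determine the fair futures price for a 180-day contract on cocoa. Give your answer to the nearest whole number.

Net carry = r + u − y = 0.0972 + 0.0322 − 0.0032 = 0.1262
F = S·e^((r+u−y)T) = 4917 · e^(0.1262 × 180/360) = 4917 · e^0.063100
= 4917 × 1.065133 = $5,237 per tonne

$5,237 per tonne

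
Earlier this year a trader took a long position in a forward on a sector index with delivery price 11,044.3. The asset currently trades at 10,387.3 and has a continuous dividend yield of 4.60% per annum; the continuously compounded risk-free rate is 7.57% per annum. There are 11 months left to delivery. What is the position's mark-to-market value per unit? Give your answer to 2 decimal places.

Current fair forward for the remaining 11 months: F = S·e^((r − q)·T), (r − q) = 0.0757 − 0.0460 = 0.0297
F = 10387.3 · e^(0.0297 × 11/12) = 10387.3 × 1.02759899 = 10673.9790
Value of long forward = (F − K)·e^(−rT) = (10673.9790 − 11044.3) · e^(−0.0757·11/12)
= -370.3210 × 0.93296120 = -345.50

-345.50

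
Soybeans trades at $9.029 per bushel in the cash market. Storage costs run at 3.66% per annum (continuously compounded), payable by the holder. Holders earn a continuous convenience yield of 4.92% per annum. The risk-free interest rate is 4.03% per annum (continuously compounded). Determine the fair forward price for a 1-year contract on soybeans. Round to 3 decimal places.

$9.283 per bushel

Net carry = r + u − y = 0.0403 + 0.0366 − 0.0492 = 0.0277
F = S·e^((r+u−y)T) = 9.029 · e^(0.0277 × 1) = 9.029 · e^0.027700
= 9.029 × 1.028087 = $9.283 per bushel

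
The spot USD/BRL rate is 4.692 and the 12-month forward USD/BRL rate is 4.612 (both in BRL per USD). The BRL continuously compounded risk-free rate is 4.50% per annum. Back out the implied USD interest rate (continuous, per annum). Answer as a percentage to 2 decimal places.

F = S·e^((r_BRL − r_USD)T) ⇒ r_USD = r_BRL − ln(F/S)/T
ln(4.612/4.692) = -0.017197; /(12/12) = -0.017197
r_USD = 0.0450 + 0.017197 = 0.062197
r_USD = 6.22%

6.22%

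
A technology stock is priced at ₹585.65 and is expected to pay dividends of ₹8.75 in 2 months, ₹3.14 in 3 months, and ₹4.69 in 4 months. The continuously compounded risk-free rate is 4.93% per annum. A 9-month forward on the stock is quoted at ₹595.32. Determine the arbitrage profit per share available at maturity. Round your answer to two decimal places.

₹4.62 per share

PV(dividends) I = 8.75·e^(−0.0493·2/12) + 3.14·e^(−0.0493·3/12) + 4.69·e^(−0.0493·4/12) = 16.3935
Fair forward F* = (S − I)·e^(rT) = (585.65 − 16.3935)·e^0.036975 = 569.2565 × 1.037667 = 590.6987
Market ₹595.32 > fair 590.6987: forward overpriced → cash-and-carry (borrow at r, buy the stock and collect the dividends, short the forward).
Profit at T = |F_mkt − F*| = |595.32 − 590.6987| = ₹4.62 per share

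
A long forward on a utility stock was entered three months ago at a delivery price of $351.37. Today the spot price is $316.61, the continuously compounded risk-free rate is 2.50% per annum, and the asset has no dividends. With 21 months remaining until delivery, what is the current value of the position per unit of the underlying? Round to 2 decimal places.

-$19.72

Current fair forward for the remaining 21 months: F = S·e^(r·T), r = 0.0250
F = 316.61 · e^(0.0250 × 21/12) = 316.61 × 1.044721 = 330.7691
Value of long forward = (F − K)·e^(−rT) = (330.7691 − 351.37) · e^(−0.0250·21/12)
= -20.6009 × 0.957193 = -19.72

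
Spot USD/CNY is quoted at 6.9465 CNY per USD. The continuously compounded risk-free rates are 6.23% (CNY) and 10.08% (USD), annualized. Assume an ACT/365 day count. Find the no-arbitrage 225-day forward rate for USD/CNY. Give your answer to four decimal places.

F = S·e^((r_CNY − r_USD)T) = 6.9465 · e^((0.0623 − 0.1008) × 225/365)
= 6.9465 · e^-0.023733 = 6.9465 × 0.976546
F = 6.7836 CNY per USD

6.7836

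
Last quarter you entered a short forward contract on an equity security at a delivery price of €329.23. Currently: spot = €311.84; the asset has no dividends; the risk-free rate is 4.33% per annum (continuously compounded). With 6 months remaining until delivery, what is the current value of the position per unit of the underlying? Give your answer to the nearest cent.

€10.34

Current fair forward for the remaining 6 months: F = S·e^(r·T), r = 0.0433
F = 311.84 · e^(0.0433 × 6/12) = 311.84 × 1.021886 = 318.6649
Value of long forward = (F − K)·e^(−rT) = (318.6649 − 329.23) · e^(−0.0433·6/12)
= -10.5651 × 0.978583 = -10.34
Short position value = −(long value) = €10.34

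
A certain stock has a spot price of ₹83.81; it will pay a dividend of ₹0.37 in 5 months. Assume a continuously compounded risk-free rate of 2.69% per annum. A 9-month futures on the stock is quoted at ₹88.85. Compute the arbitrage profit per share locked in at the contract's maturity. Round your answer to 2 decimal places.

₹3.71 per share

PV(dividends) I = 0.37·e^(−0.0269·5/12) = 0.3659
Fair futures F* = (S − I)·e^(rT) = (83.81 − 0.3659)·e^0.020175 = 83.4441 × 1.020380 = 85.1447
Market ₹88.85 > fair 85.1447: forward overpriced → cash-and-carry (borrow at r, buy the stock and collect the dividends, short the forward).
Profit at T = |F_mkt − F*| = |88.85 − 85.1447| = ₹3.71 per share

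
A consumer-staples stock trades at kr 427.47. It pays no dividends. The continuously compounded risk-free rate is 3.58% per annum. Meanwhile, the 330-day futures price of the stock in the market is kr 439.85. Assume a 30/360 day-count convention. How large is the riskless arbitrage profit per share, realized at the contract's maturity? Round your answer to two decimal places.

Fair futures: F* = S·e^(carry·T), with carry = r = 0.0358
F* = 427.47 · e^(0.0358 × 330/360) = 427.47 · e^0.032817 = 427.47 × 1.033361 = kr 441.7308
Market kr 439.85 < fair kr 441.7308: forward underpriced → reverse cash-and-carry (short spot, go long the forward).
At maturity, profit = |F_mkt − F*| = |439.85 − 441.7308| = kr 1.88 per share

kr 1.88 per share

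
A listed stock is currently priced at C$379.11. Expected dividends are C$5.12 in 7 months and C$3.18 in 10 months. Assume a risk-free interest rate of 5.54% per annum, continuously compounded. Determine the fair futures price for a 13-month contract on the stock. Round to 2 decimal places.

PV(dividends) I = 5.12·e^(−0.0554·7/12) + 3.18·e^(−0.0554·10/12)
I = 4.9572 + 3.0365 = 7.9937
F = (S − I)·e^(rT) = (379.11 − 7.9937) · e^(0.0554·13/12)
= 371.1163 · e^0.060017 = 371.1163 × 1.061855 = C$394.07

C$394.07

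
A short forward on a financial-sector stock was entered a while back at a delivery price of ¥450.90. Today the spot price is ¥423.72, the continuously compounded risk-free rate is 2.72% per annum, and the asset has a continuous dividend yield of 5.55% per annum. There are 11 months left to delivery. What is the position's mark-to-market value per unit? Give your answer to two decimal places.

Current fair forward for the remaining 11 months: F = S·e^((r − q)·T), (r − q) = 0.0272 − 0.0555 = -0.0283
F = 423.72 · e^(-0.0283 × 11/12) = 423.72 × 0.974392 = 412.8694
Value of long forward = (F − K)·e^(−rT) = (412.8694 − 450.90) · e^(−0.0272·11/12)
= -38.0306 × 0.975375 = -37.09
Short position value = −(long value) = ¥37.09

¥37.09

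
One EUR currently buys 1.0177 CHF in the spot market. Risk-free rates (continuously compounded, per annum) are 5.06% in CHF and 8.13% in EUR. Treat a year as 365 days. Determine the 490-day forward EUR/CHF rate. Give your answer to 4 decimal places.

F = S·e^((r_CHF − r_EUR)T) = 1.0177 · e^((0.0506 − 0.0813) × 490/365)
= 1.0177 · e^-0.041214 = 1.0177 × 0.959624
F = 0.9766 CHF per EUR

0.9766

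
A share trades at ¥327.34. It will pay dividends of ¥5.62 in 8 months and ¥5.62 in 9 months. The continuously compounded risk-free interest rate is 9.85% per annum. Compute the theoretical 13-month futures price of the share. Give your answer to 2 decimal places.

PV(dividends) I = 5.62·e^(−0.0985·8/12) + 5.62·e^(−0.0985·9/12)
I = 5.2628 + 5.2198 = 10.4826
F = (S − I)·e^(rT) = (327.34 − 10.4826) · e^(0.0985·13/12)
= 316.8574 · e^0.106708 = 316.8574 × 1.112609 = ¥352.54

¥352.54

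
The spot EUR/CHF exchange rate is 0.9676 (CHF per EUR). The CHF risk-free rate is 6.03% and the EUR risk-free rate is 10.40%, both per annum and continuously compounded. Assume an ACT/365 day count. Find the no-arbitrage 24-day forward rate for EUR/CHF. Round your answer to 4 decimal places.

0.9648

F = S·e^((r_CHF − r_EUR)T) = 0.9676 · e^((0.0603 − 0.1040) × 24/365)
= 0.9676 · e^-0.002873 = 0.9676 × 0.997131
F = 0.9648 CHF per EUR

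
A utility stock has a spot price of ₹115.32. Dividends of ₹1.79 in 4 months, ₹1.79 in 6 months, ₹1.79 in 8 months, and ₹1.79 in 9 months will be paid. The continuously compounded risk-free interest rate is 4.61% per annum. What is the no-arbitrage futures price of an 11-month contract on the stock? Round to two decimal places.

₹113.02

PV(dividends) I = 1.79·e^(−0.0461·4/12) + 1.79·e^(−0.0461·6/12) + 1.79·e^(−0.0461·8/12) + 1.79·e^(−0.0461·9/12)
I = 1.7627 + 1.7492 + 1.7358 + 1.7292 = 6.9769
F = (S − I)·e^(rT) = (115.32 − 6.9769) · e^(0.0461·11/12)
= 108.3431 · e^0.042258 = 108.3431 × 1.043164 = ₹113.02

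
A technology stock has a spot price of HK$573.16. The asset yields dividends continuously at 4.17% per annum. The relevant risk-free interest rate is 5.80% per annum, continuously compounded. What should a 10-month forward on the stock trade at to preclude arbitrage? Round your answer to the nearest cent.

F = S·e^((r − q)T) = 573.16 · e^((0.0580 − 0.0417) × 10/12)
= 573.16 · e^0.013583 = 573.16 × 1.013676
F = HK$581.00

HK$581.00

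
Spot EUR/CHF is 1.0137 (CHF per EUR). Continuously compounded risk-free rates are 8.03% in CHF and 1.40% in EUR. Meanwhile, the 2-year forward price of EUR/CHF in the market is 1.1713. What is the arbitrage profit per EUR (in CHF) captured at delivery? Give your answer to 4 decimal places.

0.0139 per EUR (in CHF)

Fair forward: F* = S·e^(carry·T), with carry = (r_CHF − r_EUR) = 0.0803 − 0.0140 = 0.0663
F* = 1.0137 · e^(0.0663 × 2) = 1.0137 · e^0.132600 = 1.0137 × 1.141793 = 1.1574
Market 1.1713 > fair 1.1574: forward overpriced → cash-and-carry (buy spot, short the forward).
At maturity, profit = |F_mkt − F*| = |1.1713 − 1.1574| = 0.0139 per EUR (in CHF)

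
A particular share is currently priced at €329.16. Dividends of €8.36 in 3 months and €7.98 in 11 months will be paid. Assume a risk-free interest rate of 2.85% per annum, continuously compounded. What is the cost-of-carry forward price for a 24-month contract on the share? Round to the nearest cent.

PV(dividends) I = 8.36·e^(−0.0285·3/12) + 7.98·e^(−0.0285·11/12)
I = 8.3006 + 7.7742 = 16.0748
F = (S − I)·e^(rT) = (329.16 − 16.0748) · e^(0.0285·24/12)
= 313.0852 · e^0.057000 = 313.0852 × 1.058656 = €331.45

€331.45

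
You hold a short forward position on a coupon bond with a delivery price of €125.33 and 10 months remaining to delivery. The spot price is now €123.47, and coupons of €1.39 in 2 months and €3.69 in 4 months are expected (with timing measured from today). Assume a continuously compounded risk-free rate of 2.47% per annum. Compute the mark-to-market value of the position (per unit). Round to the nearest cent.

PV(remaining coupons) I = 1.39·e^(−0.0247·2/12) + 3.69·e^(−0.0247·4/12) = 5.0440
Current forward F = (S − I)·e^(rT) = (123.47 − 5.0440)·e^(0.0247·10/12) = 118.4260 × 1.020797 = 120.8889
Value (long) = (F − K)·e^(−rT) = (120.8889 − 125.33) × 0.979627 = -4.3506
Short position value = −(long value) = €4.35

€4.35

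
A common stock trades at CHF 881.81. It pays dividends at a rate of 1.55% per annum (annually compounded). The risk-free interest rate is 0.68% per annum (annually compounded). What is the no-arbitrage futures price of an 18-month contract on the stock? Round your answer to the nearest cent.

F = S · (1+r)^T / (1+q)^T
= 881.81 × 1.010217 / 1.023340 = 881.81 × 0.987176
F = CHF 870.50

CHF 870.50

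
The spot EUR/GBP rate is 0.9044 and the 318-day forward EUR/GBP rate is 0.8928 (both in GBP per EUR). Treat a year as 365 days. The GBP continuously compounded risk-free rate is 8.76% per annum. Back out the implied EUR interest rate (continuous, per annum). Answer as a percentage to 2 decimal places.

10.24%

F = S·e^((r_GBP − r_EUR)T) ⇒ r_EUR = r_GBP − ln(F/S)/T
ln(0.8928/0.9044) = -0.012909; /(318/365) = -0.014817
r_EUR = 0.0876 + 0.014817 = 0.102417
r_EUR = 10.24%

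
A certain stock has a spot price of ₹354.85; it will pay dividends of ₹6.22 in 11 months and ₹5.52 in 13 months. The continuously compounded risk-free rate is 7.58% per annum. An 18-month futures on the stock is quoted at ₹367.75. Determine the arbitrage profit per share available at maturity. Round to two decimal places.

PV(dividends) I = 6.22·e^(−0.0758·11/12) + 5.52·e^(−0.0758·13/12) = 10.8873
Fair futures F* = (S − I)·e^(rT) = (354.85 − 10.8873)·e^0.113700 = 343.9627 × 1.120416 = 385.3813
Market ₹367.75 < fair 385.3813: forward underpriced → reverse cash-and-carry (short the stock, invest proceeds at r, pay the dividends, go long the forward).
Profit at T = |F_mkt − F*| = |367.75 − 385.3813| = ₹17.63 per share

₹17.63 per share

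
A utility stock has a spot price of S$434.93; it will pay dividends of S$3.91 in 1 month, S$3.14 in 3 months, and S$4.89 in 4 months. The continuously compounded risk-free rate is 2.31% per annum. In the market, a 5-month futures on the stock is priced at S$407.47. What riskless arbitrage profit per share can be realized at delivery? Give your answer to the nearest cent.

S$19.67 per share

PV(dividends) I = 3.91·e^(−0.0231·1/12) + 3.14·e^(−0.0231·3/12) + 4.89·e^(−0.0231·4/12) = 11.8769
Fair futures F* = (S − I)·e^(rT) = (434.93 − 11.8769)·e^0.009625 = 423.0531 × 1.009671 = 427.1444
Market S$407.47 < fair 427.1444: forward underpriced → reverse cash-and-carry (short the stock, invest proceeds at r, pay the dividends, go long the forward).
Profit at T = |F_mkt − F*| = |407.47 − 427.1444| = S$19.67 per share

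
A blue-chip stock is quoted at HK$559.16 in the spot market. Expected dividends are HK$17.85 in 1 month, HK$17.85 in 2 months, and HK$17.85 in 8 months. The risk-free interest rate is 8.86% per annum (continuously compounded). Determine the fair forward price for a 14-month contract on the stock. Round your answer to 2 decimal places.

PV(dividends) I = 17.85·e^(−0.0886·1/12) + 17.85·e^(−0.0886·2/12) + 17.85·e^(−0.0886·8/12)
I = 17.7187 + 17.5884 + 16.8262 = 52.1333
F = (S − I)·e^(rT) = (559.16 − 52.1333) · e^(0.0886·14/12)
= 507.0267 · e^0.103367 = 507.0267 × 1.108898 = HK$562.24

HK$562.24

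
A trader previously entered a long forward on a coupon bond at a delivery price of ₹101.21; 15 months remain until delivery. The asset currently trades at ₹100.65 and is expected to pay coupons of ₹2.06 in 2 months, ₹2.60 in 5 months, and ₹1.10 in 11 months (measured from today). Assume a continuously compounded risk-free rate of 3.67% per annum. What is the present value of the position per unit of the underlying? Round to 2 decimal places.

-₹1.69

PV(remaining coupons) I = 2.06·e^(−0.0367·2/12) + 2.60·e^(−0.0367·5/12) + 1.10·e^(−0.0367·11/12) = 5.6716
Current forward F = (S − I)·e^(rT) = (100.65 − 5.6716)·e^(0.0367·15/12) = 94.9784 × 1.046944 = 99.4371
Value (long) = (F − K)·e^(−rT) = (99.4371 − 101.21) × 0.955161 = -1.6934
Value = -₹1.69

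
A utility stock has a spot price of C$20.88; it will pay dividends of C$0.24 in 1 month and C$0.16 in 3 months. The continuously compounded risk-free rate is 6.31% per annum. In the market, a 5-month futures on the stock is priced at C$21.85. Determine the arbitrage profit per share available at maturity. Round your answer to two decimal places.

C$0.82 per share

PV(dividends) I = 0.24·e^(−0.0631·1/12) + 0.16·e^(−0.0631·3/12) = 0.3962
Fair futures F* = (S − I)·e^(rT) = (20.88 − 0.3962)·e^0.026292 = 20.4838 × 1.026641 = 21.0295
Market C$21.85 > fair 21.0295: forward overpriced → cash-and-carry (borrow at r, buy the stock and collect the dividends, short the forward).
Profit at T = |F_mkt − F*| = |21.85 − 21.0295| = C$0.82 per share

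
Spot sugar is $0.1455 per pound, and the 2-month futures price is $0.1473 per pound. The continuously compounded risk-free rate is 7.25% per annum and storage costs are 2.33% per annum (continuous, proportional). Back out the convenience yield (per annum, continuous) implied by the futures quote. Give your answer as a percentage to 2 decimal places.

2.20%

F = S·e^((r+u−y)T) ⇒ (r+u−y) = ln(F/S)/T
ln(0.1473/0.1455) = 0.012295; /T ⇒ 0.073770
y = r + u − ln(F/S)/T = 0.0725 + 0.0233 − 0.073770 = 0.022030
y = 2.20%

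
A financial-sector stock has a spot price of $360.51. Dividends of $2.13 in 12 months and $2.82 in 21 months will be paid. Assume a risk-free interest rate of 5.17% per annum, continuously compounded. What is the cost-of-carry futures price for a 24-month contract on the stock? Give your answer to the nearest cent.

$394.68

PV(dividends) I = 2.13·e^(−0.0517·12/12) + 2.82·e^(−0.0517·21/12)
I = 2.0227 + 2.5761 = 4.5988
F = (S − I)·e^(rT) = (360.51 − 4.5988) · e^(0.0517·24/12)
= 355.9112 · e^0.103400 = 355.9112 × 1.108935 = $394.68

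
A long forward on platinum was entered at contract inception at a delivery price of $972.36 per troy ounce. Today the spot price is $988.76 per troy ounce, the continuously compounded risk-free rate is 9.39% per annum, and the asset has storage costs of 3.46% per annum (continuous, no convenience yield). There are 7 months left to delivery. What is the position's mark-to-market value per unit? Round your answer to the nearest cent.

$88.39 per troy ounce

Current fair forward for the remaining 7 months: F = S·e^((r + u)·T), (r + u) = 0.0939 + 0.0346 = 0.1285
F = 988.76 · e^(0.1285 × 7/12) = 988.76 × 1.077839 = 1065.7241
Value of long forward = (F − K)·e^(−rT) = (1065.7241 − 972.36) · e^(−0.0939·7/12)
= 93.3641 × 0.946698 = 88.39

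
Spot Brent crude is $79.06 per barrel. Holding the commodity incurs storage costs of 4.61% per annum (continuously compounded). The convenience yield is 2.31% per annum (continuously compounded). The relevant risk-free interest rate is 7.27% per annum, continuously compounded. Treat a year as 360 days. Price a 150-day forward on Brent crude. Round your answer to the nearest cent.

$82.28 per barrel

Net carry = r + u − y = 0.0727 + 0.0461 − 0.0231 = 0.0957
F = S·e^((r+u−y)T) = 79.06 · e^(0.0957 × 150/360) = 79.06 · e^0.039875
= 79.06 × 1.040681 = $82.28 per barrel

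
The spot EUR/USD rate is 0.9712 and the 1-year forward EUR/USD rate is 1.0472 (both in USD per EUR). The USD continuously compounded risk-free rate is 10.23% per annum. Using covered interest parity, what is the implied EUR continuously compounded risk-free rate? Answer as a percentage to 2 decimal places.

2.70%

F = S·e^((r_USD − r_EUR)T) ⇒ r_EUR = r_USD − ln(F/S)/T
ln(1.0472/0.9712) = 0.075343; /(1) = 0.075343
r_EUR = 0.1023 − 0.075343 = 0.026957
r_EUR = 2.70%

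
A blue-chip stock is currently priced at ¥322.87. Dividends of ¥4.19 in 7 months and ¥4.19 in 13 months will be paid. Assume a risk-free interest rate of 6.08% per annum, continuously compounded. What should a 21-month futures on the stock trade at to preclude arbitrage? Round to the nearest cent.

¥350.26

PV(dividends) I = 4.19·e^(−0.0608·7/12) + 4.19·e^(−0.0608·13/12)
I = 4.0440 + 3.9229 = 7.9669
F = (S − I)·e^(rT) = (322.87 − 7.9669) · e^(0.0608·21/12)
= 314.9031 · e^0.106400 = 314.9031 × 1.112267 = ¥350.26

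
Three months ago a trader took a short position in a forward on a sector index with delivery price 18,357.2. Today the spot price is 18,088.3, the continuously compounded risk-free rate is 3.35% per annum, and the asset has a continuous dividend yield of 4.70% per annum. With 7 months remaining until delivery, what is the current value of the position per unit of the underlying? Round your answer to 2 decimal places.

402.84

Current fair forward for the remaining 7 months: F = S·e^((r − q)·T), (r − q) = 0.0335 − 0.0470 = -0.0135
F = 18088.3 · e^(-0.0135 × 7/12) = 18088.3 × 0.99215593 = 17946.4141
Value of long forward = (F − K)·e^(−rT) = (17946.4141 − 18357.2) · e^(−0.0335·7/12)
= -410.7859 × 0.98064803 = -402.84
Short position value = −(long value) = 402.84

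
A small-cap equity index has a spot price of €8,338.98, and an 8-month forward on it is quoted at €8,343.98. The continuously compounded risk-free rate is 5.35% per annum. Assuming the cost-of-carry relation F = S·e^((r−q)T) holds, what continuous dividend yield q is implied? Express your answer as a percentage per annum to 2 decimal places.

5.26%

From F = S·e^((r−q)T): (r − q) = ln(F/S)/T
ln(8343.98/8338.98) = ln(1.000600) = 0.000600
(r − q) = 0.000600 / (8/12) = 0.000900
q = r − ln(F/S)/T = 0.0535 − 0.000900 = 0.052600
q = 5.26%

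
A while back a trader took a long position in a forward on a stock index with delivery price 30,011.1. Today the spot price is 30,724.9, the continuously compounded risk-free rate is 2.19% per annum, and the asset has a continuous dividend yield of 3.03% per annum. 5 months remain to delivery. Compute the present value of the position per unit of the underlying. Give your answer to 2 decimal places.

600.94

Current fair forward for the remaining 5 months: F = S·e^((r − q)·T), (r − q) = 0.0219 − 0.0303 = -0.0084
F = 30724.9 · e^(-0.0084 × 5/12) = 30724.9 × 0.99650612 = 30617.5509
Value of long forward = (F − K)·e^(−rT) = (30617.5509 − 30011.1) · e^(−0.0219·5/12)
= 606.4509 × 0.99091651 = 600.94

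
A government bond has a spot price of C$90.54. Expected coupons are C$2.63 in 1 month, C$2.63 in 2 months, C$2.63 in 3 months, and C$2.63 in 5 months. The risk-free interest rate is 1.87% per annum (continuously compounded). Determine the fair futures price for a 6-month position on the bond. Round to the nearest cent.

PV(coupons) I = 2.63·e^(−0.0187·1/12) + 2.63·e^(−0.0187·2/12) + 2.63·e^(−0.0187·3/12) + 2.63·e^(−0.0187·5/12)
I = 2.6259 + 2.6218 + 2.6177 + 2.6096 = 10.4750
F = (S − I)·e^(rT) = (90.54 − 10.4750) · e^(0.0187·6/12)
= 80.0650 · e^0.009350 = 80.0650 × 1.009394 = C$80.82

C$80.82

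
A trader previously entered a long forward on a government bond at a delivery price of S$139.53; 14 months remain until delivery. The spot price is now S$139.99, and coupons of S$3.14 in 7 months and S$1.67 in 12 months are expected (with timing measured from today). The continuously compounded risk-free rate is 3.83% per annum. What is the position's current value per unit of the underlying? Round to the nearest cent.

PV(remaining coupons) I = 3.14·e^(−0.0383·7/12) + 1.67·e^(−0.0383·12/12) = 4.6779
Current forward F = (S − I)·e^(rT) = (139.99 − 4.6779)·e^(0.0383·14/12) = 135.3121 × 1.045697 = 141.4955
Value (long) = (F − K)·e^(−rT) = (141.4955 − 139.53) × 0.956300 = 1.8796
Value = S$1.88

S$1.88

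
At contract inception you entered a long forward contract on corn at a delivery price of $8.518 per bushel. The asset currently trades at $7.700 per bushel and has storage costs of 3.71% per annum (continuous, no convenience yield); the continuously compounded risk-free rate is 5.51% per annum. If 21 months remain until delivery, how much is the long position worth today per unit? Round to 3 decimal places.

$0.481 per bushel

Current fair forward for the remaining 21 months: F = S·e^((r + u)·T), (r + u) = 0.0551 + 0.0371 = 0.0922
F = 7.700 · e^(0.0922 × 21/12) = 7.700 × 1.175096 = 9.0482
Value of long forward = (F − K)·e^(−rT) = (9.0482 − 8.518) · e^(−0.0551·21/12)
= 0.5302 × 0.908078 = 0.481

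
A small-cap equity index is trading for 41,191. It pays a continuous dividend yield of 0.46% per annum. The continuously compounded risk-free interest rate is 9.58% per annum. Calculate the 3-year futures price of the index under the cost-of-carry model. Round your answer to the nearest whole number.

F = S·e^((r − q)T) = 41191 · e^((0.0958 − 0.0046) × 3)
= 41191 · e^0.273600 = 41191 × 1.314689
F = 54,153

54,153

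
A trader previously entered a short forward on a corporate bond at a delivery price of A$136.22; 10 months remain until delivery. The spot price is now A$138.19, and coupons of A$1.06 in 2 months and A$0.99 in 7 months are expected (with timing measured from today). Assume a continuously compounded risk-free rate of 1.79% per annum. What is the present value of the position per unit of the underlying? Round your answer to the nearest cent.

-A$1.95

PV(remaining coupons) I = 1.06·e^(−0.0179·2/12) + 0.99·e^(−0.0179·7/12) = 2.0366
Current forward F = (S − I)·e^(rT) = (138.19 − 2.0366)·e^(0.0179·10/12) = 136.1534 × 1.015028 = 138.1995
Value (long) = (F − K)·e^(−rT) = (138.1995 − 136.22) × 0.985194 = 1.9502
Short position value = −(long value) = -A$1.95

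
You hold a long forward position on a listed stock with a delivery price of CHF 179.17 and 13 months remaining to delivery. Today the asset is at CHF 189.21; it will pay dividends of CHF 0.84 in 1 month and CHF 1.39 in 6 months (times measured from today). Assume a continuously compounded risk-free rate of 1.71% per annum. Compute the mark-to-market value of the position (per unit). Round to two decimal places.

PV(remaining dividends) I = 0.84·e^(−0.0171·1/12) + 1.39·e^(−0.0171·6/12) = 2.2170
Current forward F = (S − I)·e^(rT) = (189.21 − 2.2170)·e^(0.0171·13/12) = 186.9930 × 1.018698 = 190.4894
Value (long) = (F − K)·e^(−rT) = (190.4894 − 179.17) × 0.981646 = 11.1116
Value = CHF 11.11

CHF 11.11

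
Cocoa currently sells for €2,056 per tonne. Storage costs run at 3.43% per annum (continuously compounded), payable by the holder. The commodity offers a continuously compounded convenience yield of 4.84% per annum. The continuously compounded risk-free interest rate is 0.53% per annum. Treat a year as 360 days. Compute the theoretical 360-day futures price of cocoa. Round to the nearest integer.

€2,038 per tonne

Net carry = r + u − y = 0.0053 + 0.0343 − 0.0484 = -0.0088
F = S·e^((r+u−y)T) = 2056 · e^(-0.0088 × 360/360) = 2056 · e^-0.008800
= 2056 × 0.991239 = €2,038 per tonne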